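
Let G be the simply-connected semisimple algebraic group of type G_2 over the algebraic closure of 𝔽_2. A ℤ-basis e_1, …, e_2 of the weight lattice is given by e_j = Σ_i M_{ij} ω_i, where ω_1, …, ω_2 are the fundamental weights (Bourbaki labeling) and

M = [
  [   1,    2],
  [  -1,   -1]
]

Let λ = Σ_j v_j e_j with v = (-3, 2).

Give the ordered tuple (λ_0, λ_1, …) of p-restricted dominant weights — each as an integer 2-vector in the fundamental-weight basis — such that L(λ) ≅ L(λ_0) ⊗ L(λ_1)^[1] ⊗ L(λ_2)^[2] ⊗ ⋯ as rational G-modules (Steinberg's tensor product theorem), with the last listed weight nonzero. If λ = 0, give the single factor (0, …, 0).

((1, 1),)

Converting to the ω-basis (c_i = row i of M dotted with v = (-3, 2)):
  c_1 = (1)·(-3) + 2·2 = 1
  c_2 = (-1)·(-3) + (-1)·(2) = 1
Expand coordinatewise in base 2:
  c_1 = 1 = 1·2^0
  c_2 = 1 = 1·2^0
p-restricted factor λ_0 = (1, 1)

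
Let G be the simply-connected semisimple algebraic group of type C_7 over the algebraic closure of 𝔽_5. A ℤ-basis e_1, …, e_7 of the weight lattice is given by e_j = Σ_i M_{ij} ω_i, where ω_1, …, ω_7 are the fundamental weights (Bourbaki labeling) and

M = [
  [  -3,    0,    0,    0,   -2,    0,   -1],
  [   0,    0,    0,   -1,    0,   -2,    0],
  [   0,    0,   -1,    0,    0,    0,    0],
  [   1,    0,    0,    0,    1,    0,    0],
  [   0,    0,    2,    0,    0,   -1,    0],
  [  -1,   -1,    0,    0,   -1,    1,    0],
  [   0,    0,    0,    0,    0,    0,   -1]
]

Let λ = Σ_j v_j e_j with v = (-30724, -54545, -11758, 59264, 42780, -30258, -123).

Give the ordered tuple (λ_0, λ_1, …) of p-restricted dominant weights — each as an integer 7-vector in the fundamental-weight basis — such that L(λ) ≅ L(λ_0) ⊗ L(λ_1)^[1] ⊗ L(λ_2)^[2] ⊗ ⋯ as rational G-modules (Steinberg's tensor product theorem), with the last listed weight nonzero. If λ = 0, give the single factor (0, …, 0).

((0, 2, 3, 1, 2, 1, 3), (2, 0, 1, 1, 3, 1, 4), (4, 0, 0, 2, 4, 4, 4), (3, 0, 4, 1, 3, 2, 0), (0, 2, 3, 4, 0, 4, 0), (2, 0, 3, 3, 2, 3, 0))

In the fundamental-weight basis, λ has coordinates c = M·v (v = (-30724, -54545, -11758, 59264, 42780, -30258, -123)):
  c_1 = (-3)·(-30724) + (0)·(-54545) + (0)·(-11758) + 0·59264 + (-2)·(42780) + (0)·(-30258) + (-1)·(-123) = 6735
  c_2 = (0)·(-30724) + (0)·(-54545) + (0)·(-11758) + (-1)·(59264) + 0·42780 + (-2)·(-30258) + (0)·(-123) = 1252
  c_3 = (0)·(-30724) + (0)·(-54545) + (-1)·(-11758) + 0·59264 + 0·42780 + (0)·(-30258) + (0)·(-123) = 11758
  c_4 = (1)·(-30724) + (0)·(-54545) + (0)·(-11758) + 0·59264 + 1·42780 + (0)·(-30258) + (0)·(-123) = 12056
  c_5 = (0)·(-30724) + (0)·(-54545) + (2)·(-11758) + 0·59264 + 0·42780 + (-1)·(-30258) + (0)·(-123) = 6742
  c_6 = (-1)·(-30724) + (-1)·(-54545) + (0)·(-11758) + 0·59264 + (-1)·(42780) + (1)·(-30258) + (0)·(-123) = 12231
  c_7 = (0)·(-30724) + (0)·(-54545) + (0)·(-11758) + 0·59264 + 0·42780 + (0)·(-30258) + (-1)·(-123) = 123
Writing each c_i in base p = 5:
  c_1 = 6735 = 0·5^0 + 2·5^1 + 4·5^2 + 3·5^3 + 0·5^4 + 2·5^5
  c_2 = 1252 = 2·5^0 + 0·5^1 + 0·5^2 + 0·5^3 + 2·5^4
  c_3 = 11758 = 3·5^0 + 1·5^1 + 0·5^2 + 4·5^3 + 3·5^4 + 3·5^5
  c_4 = 12056 = 1·5^0 + 1·5^1 + 2·5^2 + 1·5^3 + 4·5^4 + 3·5^5
  c_5 = 6742 = 2·5^0 + 3·5^1 + 4·5^2 + 3·5^3 + 0·5^4 + 2·5^5
  c_6 = 12231 = 1·5^0 + 1·5^1 + 4·5^2 + 2·5^3 + 4·5^4 + 3·5^5
  c_7 = 123 = 3·5^0 + 4·5^1 + 4·5^2
λ_0 = (0, 2, 3, 1, 2, 1, 3)
λ_1 = (2, 0, 1, 1, 3, 1, 4)
λ_2 = (4, 0, 0, 2, 4, 4, 4)
λ_3 = (3, 0, 4, 1, 3, 2, 0)
λ_4 = (0, 2, 3, 4, 0, 4, 0)
λ_5 = (2, 0, 3, 3, 2, 3, 0)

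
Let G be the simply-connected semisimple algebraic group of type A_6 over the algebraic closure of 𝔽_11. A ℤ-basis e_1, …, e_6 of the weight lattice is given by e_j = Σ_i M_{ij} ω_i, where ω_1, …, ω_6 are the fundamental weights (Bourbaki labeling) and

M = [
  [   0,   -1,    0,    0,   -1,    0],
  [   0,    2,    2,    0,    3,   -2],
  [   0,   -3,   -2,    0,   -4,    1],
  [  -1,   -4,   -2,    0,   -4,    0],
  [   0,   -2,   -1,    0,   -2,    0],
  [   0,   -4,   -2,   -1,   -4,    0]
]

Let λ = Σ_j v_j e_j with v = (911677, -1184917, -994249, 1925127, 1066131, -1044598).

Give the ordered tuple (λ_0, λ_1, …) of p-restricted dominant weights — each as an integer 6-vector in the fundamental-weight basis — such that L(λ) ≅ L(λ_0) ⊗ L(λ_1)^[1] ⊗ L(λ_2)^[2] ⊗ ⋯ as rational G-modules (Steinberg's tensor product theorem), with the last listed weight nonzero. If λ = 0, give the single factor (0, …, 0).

Change of basis e → ω: c = M·v where v = (911677, -1184917, -994249, 1925127, 1066131, -1044598):
  c_1 = 0·911677 + (-1)·(-1184917) + (0)·(-994249) + 0·1925127 + (-1)·(1066131) + (0)·(-1044598) = 118786
  c_2 = 0·911677 + (2)·(-1184917) + (2)·(-994249) + 0·1925127 + 3·1066131 + (-2)·(-1044598) = 929257
  c_3 = 0·911677 + (-3)·(-1184917) + (-2)·(-994249) + 0·1925127 + (-4)·(1066131) + (1)·(-1044598) = 234127
  c_4 = (-1)·(911677) + (-4)·(-1184917) + (-2)·(-994249) + 0·1925127 + (-4)·(1066131) + (0)·(-1044598) = 1551965
  c_5 = 0·911677 + (-2)·(-1184917) + (-1)·(-994249) + 0·1925127 + (-2)·(1066131) + (0)·(-1044598) = 1231821
  c_6 = 0·911677 + (-4)·(-1184917) + (-2)·(-994249) + (-1)·(1925127) + (-4)·(1066131) + (0)·(-1044598) = 538515
p = 11; digits c_i = Σ_j d_{ij}·11^j, 0 ≤ d_{ij} < 11:
  c_1 = 118786 = 8·11^0 + 7·11^1 + 2·11^2 + 1·11^3 + 8·11^4
  c_2 = 929257 = 10·11^0 + 8·11^1 + 1·11^2 + 5·11^3 + 8·11^4 + 5·11^5
  c_3 = 234127 = 3·11^0 + 10·11^1 + 9·11^2 + 10·11^3 + 4·11^4 + 1·11^5
  c_4 = 1551965 = 8·11^0 + 1·11^1 + 0·11^2 + 0·11^3 + 7·11^4 + 9·11^5
  c_5 = 1231821 = 8·11^0 + 3·11^1 + 5·11^2 + 1·11^3 + 7·11^4 + 7·11^5
  c_6 = 538515 = 10·11^0 + 5·11^1 + 6·11^2 + 8·11^3 + 3·11^4 + 3·11^5
λ_0 = (8, 10, 3, 8, 8, 10)
λ_1 = (7, 8, 10, 1, 3, 5)
λ_2 = (2, 1, 9, 0, 5, 6)
λ_3 = (1, 5, 10, 0, 1, 8)
λ_4 = (8, 8, 4, 7, 7, 3)
λ_5 = (0, 5, 1, 9, 7, 3)

((8, 10, 3, 8, 8, 10), (7, 8, 10, 1, 3, 5), (2, 1, 9, 0, 5, 6), (1, 5, 10, 0, 1, 8), (8, 8, 4, 7, 7, 3), (0, 5, 1, 9, 7, 3))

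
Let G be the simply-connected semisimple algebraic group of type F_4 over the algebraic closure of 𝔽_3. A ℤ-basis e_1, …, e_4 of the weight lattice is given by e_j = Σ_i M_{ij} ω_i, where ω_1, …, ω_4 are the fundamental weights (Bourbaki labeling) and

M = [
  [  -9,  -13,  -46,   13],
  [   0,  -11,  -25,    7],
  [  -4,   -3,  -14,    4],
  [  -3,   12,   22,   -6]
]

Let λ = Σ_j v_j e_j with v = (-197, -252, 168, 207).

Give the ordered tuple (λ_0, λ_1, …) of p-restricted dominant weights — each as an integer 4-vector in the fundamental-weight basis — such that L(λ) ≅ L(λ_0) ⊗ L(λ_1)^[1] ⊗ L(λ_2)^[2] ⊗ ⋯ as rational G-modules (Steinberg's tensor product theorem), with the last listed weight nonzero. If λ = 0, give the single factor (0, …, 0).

((0, 0, 2, 0), (1, 1, 0, 1), (1, 2, 2, 2))

In the fundamental-weight basis, λ has coordinates c = M·v (v = (-197, -252, 168, 207)):
  c_1 = (-9)·(-197) + (-13)·(-252) + (-46)·(168) + (13)·(207) = 12
  c_2 = (0)·(-197) + (-11)·(-252) + (-25)·(168) + (7)·(207) = 21
  c_3 = (-4)·(-197) + (-3)·(-252) + (-14)·(168) + (4)·(207) = 20
  c_4 = (-3)·(-197) + (12)·(-252) + (22)·(168) + (-6)·(207) = 21
Base-3 expansion of each c_i:
  c_1 = 12 = 0·3^0 + 1·3^1 + 1·3^2
  c_2 = 21 = 0·3^0 + 1·3^1 + 2·3^2
  c_3 = 20 = 2·3^0 + 0·3^1 + 2·3^2
  c_4 = 21 = 0·3^0 + 1·3^1 + 2·3^2
Factor λ_0 = (0, 0, 2, 0)
Factor λ_1 = (1, 1, 0, 1)
Factor λ_2 = (1, 2, 2, 2)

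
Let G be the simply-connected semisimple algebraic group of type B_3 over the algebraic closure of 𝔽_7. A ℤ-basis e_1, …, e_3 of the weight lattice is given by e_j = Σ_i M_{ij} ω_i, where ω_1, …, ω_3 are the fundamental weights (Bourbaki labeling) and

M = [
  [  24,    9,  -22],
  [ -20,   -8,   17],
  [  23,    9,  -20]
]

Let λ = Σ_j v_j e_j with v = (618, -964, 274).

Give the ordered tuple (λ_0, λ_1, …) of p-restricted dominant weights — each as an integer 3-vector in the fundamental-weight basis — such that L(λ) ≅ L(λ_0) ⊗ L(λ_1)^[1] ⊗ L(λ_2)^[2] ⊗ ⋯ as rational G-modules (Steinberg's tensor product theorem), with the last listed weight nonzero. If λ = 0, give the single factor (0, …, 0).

((2, 3, 2), (4, 1, 1), (2, 0, 1))

Change of basis e → ω: c = M·v where v = (618, -964, 274):
  c_1 = 24·618 + (9)·(-964) + (-22)·(274) = 128
  c_2 = (-20)·(618) + (-8)·(-964) + 17·274 = 10
  c_3 = 23·618 + (9)·(-964) + (-20)·(274) = 58
Writing each c_i in base p = 7:
  c_1 = 128 = 2·7^0 + 4·7^1 + 2·7^2
  c_2 = 10 = 3·7^0 + 1·7^1
  c_3 = 58 = 2·7^0 + 1·7^1 + 1·7^2
Factor λ_0 = (2, 3, 2)
Factor λ_1 = (4, 1, 1)
Factor λ_2 = (2, 0, 1)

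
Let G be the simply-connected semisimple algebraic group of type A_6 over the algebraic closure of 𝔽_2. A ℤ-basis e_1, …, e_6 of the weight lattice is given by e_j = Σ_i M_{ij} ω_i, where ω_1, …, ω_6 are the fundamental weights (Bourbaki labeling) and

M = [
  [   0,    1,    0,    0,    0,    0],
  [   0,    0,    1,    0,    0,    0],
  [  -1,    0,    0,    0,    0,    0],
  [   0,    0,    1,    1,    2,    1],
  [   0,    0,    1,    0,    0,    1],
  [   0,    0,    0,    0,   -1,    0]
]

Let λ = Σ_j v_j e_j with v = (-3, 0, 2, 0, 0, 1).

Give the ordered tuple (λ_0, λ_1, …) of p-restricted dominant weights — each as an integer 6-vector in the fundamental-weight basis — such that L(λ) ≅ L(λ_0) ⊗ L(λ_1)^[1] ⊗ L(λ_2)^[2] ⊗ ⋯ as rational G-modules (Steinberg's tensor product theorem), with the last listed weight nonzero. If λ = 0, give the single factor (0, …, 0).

((0, 0, 1, 1, 1, 0), (0, 1, 1, 1, 1, 0))

Compute c_i = Σ_j M_{ij} v_j with v = (-3, 0, 2, 0, 0, 1):
  c_1 = 0*-3 + 1*0 + 0*2 + 0*0 + 0*0 + 0*1 = 0
  c_2 = 0*-3 + 0*0 + 1*2 + 0*0 + 0*0 + 0*1 = 2
  c_3 = -1*-3 + 0*0 + 0*2 + 0*0 + 0*0 + 0*1 = 3
  c_4 = 0*-3 + 0*0 + 1*2 + 1*0 + 2*0 + 1*1 = 3
  c_5 = 0*-3 + 0*0 + 1*2 + 0*0 + 0*0 + 1*1 = 3
  c_6 = 0*-3 + 0*0 + 0*2 + 0*0 + -1*0 + 0*1 = 0
Base-2 expansion of each c_i:
  c_1 = 0
  c_2 = 2 = 0·2^0 + 1·2^1
  c_3 = 3 = 1·2^0 + 1·2^1
  c_4 = 3 = 1·2^0 + 1·2^1
  c_5 = 3 = 1·2^0 + 1·2^1
  c_6 = 0
λ_0 = (0, 0, 1, 1, 1, 0)
λ_1 = (0, 1, 1, 1, 1, 0)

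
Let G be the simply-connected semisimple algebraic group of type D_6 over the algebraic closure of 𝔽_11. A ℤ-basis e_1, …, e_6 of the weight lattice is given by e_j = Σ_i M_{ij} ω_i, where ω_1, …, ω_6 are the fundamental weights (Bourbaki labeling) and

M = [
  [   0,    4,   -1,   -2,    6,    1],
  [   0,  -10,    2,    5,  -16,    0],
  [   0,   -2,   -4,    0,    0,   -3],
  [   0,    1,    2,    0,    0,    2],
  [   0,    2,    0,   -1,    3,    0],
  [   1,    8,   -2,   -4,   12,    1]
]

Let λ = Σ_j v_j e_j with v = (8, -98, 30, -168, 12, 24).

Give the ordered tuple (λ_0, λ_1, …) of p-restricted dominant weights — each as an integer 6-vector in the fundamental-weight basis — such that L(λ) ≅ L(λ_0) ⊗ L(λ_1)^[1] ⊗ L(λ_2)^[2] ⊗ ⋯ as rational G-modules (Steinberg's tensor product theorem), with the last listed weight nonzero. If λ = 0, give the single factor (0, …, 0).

((10, 8, 4, 10, 8, 4),)

In the fundamental-weight basis, λ has coordinates c = M·v (v = (8, -98, 30, -168, 12, 24)):
  c_1 = 0·8 + (4)·(-98) + (-1)·(30) + (-2)·(-168) + 6·12 + 1·24 = 10
  c_2 = 0·8 + (-10)·(-98) + 2·30 + (5)·(-168) + (-16)·(12) + 0·24 = 8
  c_3 = 0·8 + (-2)·(-98) + (-4)·(30) + (0)·(-168) + 0·12 + (-3)·(24) = 4
  c_4 = 0·8 + (1)·(-98) + 2·30 + (0)·(-168) + 0·12 + 2·24 = 10
  c_5 = 0·8 + (2)·(-98) + 0·30 + (-1)·(-168) + 3·12 + 0·24 = 8
  c_6 = 1·8 + (8)·(-98) + (-2)·(30) + (-4)·(-168) + 12·12 + 1·24 = 4
p = 11; digits c_i = Σ_j d_{ij}·11^j, 0 ≤ d_{ij} < 11:
  c_1 = 10 = 10·11^0
  c_2 = 8 = 8·11^0
  c_3 = 4 = 4·11^0
  c_4 = 10 = 10·11^0
  c_5 = 8 = 8·11^0
  c_6 = 4 = 4·11^0
λ_0 = (10, 8, 4, 10, 8, 4)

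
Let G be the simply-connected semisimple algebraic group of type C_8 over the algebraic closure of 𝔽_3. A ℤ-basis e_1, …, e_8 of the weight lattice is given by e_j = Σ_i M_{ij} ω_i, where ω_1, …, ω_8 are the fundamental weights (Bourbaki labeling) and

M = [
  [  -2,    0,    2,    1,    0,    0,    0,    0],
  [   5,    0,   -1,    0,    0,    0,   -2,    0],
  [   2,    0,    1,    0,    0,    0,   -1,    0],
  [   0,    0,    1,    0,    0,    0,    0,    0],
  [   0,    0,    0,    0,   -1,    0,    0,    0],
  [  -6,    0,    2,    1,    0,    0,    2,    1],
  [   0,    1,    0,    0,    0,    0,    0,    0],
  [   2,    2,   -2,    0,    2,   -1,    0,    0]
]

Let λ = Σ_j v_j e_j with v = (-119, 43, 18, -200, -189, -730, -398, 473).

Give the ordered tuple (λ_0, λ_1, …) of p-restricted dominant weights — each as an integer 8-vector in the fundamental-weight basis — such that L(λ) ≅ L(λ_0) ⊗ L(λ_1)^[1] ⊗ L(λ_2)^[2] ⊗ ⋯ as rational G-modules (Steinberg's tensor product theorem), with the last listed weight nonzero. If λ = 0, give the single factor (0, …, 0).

Compute c_i = Σ_j M_{ij} v_j with v = (-119, 43, 18, -200, -189, -730, -398, 473):
  c_1 = -2*-119 + 0*43 + 2*18 + 1*-200 + 0*-189 + 0*-730 + 0*-398 + 0*473 = 74
  c_2 = 5*-119 + 0*43 + -1*18 + 0*-200 + 0*-189 + 0*-730 + -2*-398 + 0*473 = 183
  c_3 = 2*-119 + 0*43 + 1*18 + 0*-200 + 0*-189 + 0*-730 + -1*-398 + 0*473 = 178
  c_4 = 0*-119 + 0*43 + 1*18 + 0*-200 + 0*-189 + 0*-730 + 0*-398 + 0*473 = 18
  c_5 = 0*-119 + 0*43 + 0*18 + 0*-200 + -1*-189 + 0*-730 + 0*-398 + 0*473 = 189
  c_6 = -6*-119 + 0*43 + 2*18 + 1*-200 + 0*-189 + 0*-730 + 2*-398 + 1*473 = 227
  c_7 = 0*-119 + 1*43 + 0*18 + 0*-200 + 0*-189 + 0*-730 + 0*-398 + 0*473 = 43
  c_8 = 2*-119 + 2*43 + -2*18 + 0*-200 + 2*-189 + -1*-730 + 0*-398 + 0*473 = 164
Expand coordinatewise in base 3:
  c_1 = 74 = 2·3^0 + 0·3^1 + 2·3^2 + 2·3^3
  c_2 = 183 = 0·3^0 + 1·3^1 + 2·3^2 + 0·3^3 + 2·3^4
  c_3 = 178 = 1·3^0 + 2·3^1 + 1·3^2 + 0·3^3 + 2·3^4
  c_4 = 18 = 0·3^0 + 0·3^1 + 2·3^2
  c_5 = 189 = 0·3^0 + 0·3^1 + 0·3^2 + 1·3^3 + 2·3^4
  c_6 = 227 = 2·3^0 + 0·3^1 + 1·3^2 + 2·3^3 + 2·3^4
  c_7 = 43 = 1·3^0 + 2·3^1 + 1·3^2 + 1·3^3
  c_8 = 164 = 2·3^0 + 0·3^1 + 0·3^2 + 0·3^3 + 2·3^4
λ_0 = (2, 0, 1, 0, 0, 2, 1, 2)
λ_1 = (0, 1, 2, 0, 0, 0, 2, 0)
λ_2 = (2, 2, 1, 2, 0, 1, 1, 0)
λ_3 = (2, 0, 0, 0, 1, 2, 1, 0)
λ_4 = (0, 2, 2, 0, 2, 2, 0, 2)

((2, 0, 1, 0, 0, 2, 1, 2), (0, 1, 2, 0, 0, 0, 2, 0), (2, 2, 1, 2, 0, 1, 1, 0), (2, 0, 0, 0, 1, 2, 1, 0), (0, 2, 2, 0, 2, 2, 0, 2))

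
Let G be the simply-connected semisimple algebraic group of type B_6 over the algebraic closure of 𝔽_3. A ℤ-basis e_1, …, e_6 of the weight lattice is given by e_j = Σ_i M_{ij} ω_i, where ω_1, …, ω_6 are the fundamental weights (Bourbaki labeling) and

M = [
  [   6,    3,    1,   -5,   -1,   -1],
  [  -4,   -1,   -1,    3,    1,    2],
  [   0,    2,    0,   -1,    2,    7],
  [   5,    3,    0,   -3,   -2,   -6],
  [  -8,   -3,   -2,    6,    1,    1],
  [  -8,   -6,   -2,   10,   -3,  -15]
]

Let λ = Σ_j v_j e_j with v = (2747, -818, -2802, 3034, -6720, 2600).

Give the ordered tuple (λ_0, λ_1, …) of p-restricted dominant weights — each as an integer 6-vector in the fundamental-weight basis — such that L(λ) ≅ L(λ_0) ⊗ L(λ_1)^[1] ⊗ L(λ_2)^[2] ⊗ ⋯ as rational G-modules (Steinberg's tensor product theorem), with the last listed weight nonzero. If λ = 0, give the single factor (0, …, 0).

((2, 1, 0, 1, 1, 0), (1, 2, 0, 0, 1, 0), (1, 2, 1, 2, 0, 1), (0, 1, 0, 0, 0, 1), (2, 2, 1, 0, 2, 0))

ω-coordinates c = M·v, v = (2747, -818, -2802, 3034, -6720, 2600):
  c_1 = 6·2747 + (3)·(-818) + (1)·(-2802) + (-5)·(3034) + (-1)·(-6720) + (-1)·(2600) = 176
  c_2 = (-4)·(2747) + (-1)·(-818) + (-1)·(-2802) + 3·3034 + (1)·(-6720) + 2·2600 = 214
  c_3 = 0·2747 + (2)·(-818) + (0)·(-2802) + (-1)·(3034) + (2)·(-6720) + 7·2600 = 90
  c_4 = 5·2747 + (3)·(-818) + (0)·(-2802) + (-3)·(3034) + (-2)·(-6720) + (-6)·(2600) = 19
  c_5 = (-8)·(2747) + (-3)·(-818) + (-2)·(-2802) + 6·3034 + (1)·(-6720) + 1·2600 = 166
  c_6 = (-8)·(2747) + (-6)·(-818) + (-2)·(-2802) + 10·3034 + (-3)·(-6720) + (-15)·(2600) = 36
Writing each c_i in base p = 3:
  c_1 = 176 = 2·3^0 + 1·3^1 + 1·3^2 + 0·3^3 + 2·3^4
  c_2 = 214 = 1·3^0 + 2·3^1 + 2·3^2 + 1·3^3 + 2·3^4
  c_3 = 90 = 0·3^0 + 0·3^1 + 1·3^2 + 0·3^3 + 1·3^4
  c_4 = 19 = 1·3^0 + 0·3^1 + 2·3^2
  c_5 = 166 = 1·3^0 + 1·3^1 + 0·3^2 + 0·3^3 + 2·3^4
  c_6 = 36 = 0·3^0 + 0·3^1 + 1·3^2 + 1·3^3
λ_0 = (2, 1, 0, 1, 1, 0)
λ_1 = (1, 2, 0, 0, 1, 0)
λ_2 = (1, 2, 1, 2, 0, 1)
λ_3 = (0, 1, 0, 0, 0, 1)
λ_4 = (2, 2, 1, 0, 2, 0)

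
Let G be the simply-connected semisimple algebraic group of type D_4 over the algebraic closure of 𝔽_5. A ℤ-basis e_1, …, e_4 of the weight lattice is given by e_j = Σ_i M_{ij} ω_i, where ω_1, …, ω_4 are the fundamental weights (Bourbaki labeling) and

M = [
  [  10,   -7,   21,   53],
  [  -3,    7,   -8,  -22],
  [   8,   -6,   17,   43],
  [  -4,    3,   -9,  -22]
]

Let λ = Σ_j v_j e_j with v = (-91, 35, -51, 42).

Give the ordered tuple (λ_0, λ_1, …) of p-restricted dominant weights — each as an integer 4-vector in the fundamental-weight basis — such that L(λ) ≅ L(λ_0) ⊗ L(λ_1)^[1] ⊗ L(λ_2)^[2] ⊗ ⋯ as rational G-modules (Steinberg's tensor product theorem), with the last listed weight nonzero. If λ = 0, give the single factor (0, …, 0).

((0, 2, 1, 4),)

Converting to the ω-basis (c_i = row i of M dotted with v = (-91, 35, -51, 42)):
  c_1 = 10*-91 + -7*35 + 21*-51 + 53*42 = 0
  c_2 = -3*-91 + 7*35 + -8*-51 + -22*42 = 2
  c_3 = 8*-91 + -6*35 + 17*-51 + 43*42 = 1
  c_4 = -4*-91 + 3*35 + -9*-51 + -22*42 = 4
Expand coordinatewise in base 5:
  c_1 = 0
  c_2 = 2 = 2·5^0
  c_3 = 1 = 1·5^0
  c_4 = 4 = 4·5^0
λ_0 = (0, 2, 1, 4)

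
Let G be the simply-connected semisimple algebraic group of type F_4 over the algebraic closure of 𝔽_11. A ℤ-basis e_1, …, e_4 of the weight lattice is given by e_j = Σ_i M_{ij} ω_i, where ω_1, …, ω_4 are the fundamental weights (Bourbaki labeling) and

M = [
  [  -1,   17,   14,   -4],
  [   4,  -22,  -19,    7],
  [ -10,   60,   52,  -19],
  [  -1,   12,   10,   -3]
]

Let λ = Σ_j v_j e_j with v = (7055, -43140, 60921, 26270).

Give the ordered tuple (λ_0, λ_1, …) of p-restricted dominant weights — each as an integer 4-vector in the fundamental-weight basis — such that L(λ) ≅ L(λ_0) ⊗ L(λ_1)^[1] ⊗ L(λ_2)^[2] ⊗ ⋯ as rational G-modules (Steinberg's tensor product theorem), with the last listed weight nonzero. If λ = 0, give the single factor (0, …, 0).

Compute c_i = Σ_j M_{ij} v_j with v = (7055, -43140, 60921, 26270):
  c_1 = (-1)·(7055) + (17)·(-43140) + (14)·(60921) + (-4)·(26270) = 7379
  c_2 = (4)·(7055) + (-22)·(-43140) + (-19)·(60921) + (7)·(26270) = 3691
  c_3 = (-10)·(7055) + (60)·(-43140) + (52)·(60921) + (-19)·(26270) = 9812
  c_4 = (-1)·(7055) + (12)·(-43140) + (10)·(60921) + (-3)·(26270) = 5665
p = 11; digits c_i = Σ_j d_{ij}·11^j, 0 ≤ d_{ij} < 11:
  c_1 = 7379 = 9·11^0 + 10·11^1 + 5·11^2 + 5·11^3
  c_2 = 3691 = 6·11^0 + 5·11^1 + 8·11^2 + 2·11^3
  c_3 = 9812 = 0·11^0 + 1·11^1 + 4·11^2 + 7·11^3
  c_4 = 5665 = 0·11^0 + 9·11^1 + 2·11^2 + 4·11^3
λ_0 = (9, 6, 0, 0)
λ_1 = (10, 5, 1, 9)
λ_2 = (5, 8, 4, 2)
λ_3 = (5, 2, 7, 4)

((9, 6, 0, 0), (10, 5, 1, 9), (5, 8, 4, 2), (5, 2, 7, 4))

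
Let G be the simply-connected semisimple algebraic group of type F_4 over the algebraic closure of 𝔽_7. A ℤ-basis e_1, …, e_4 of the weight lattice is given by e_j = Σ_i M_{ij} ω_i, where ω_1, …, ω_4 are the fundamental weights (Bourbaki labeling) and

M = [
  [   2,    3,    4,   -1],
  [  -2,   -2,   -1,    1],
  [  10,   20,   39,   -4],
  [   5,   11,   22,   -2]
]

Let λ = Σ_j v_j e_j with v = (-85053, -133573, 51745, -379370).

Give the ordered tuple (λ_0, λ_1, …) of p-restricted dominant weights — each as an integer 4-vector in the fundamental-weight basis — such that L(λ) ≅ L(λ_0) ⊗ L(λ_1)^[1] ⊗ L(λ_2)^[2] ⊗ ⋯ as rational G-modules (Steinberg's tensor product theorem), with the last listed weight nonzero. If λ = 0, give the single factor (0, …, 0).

((6, 5, 0, 0), (5, 1, 3, 2), (1, 6, 3, 3), (3, 3, 4, 0), (6, 2, 5, 1))

Compute c_i = Σ_j M_{ij} v_j with v = (-85053, -133573, 51745, -379370):
  c_1 = 2*-85053 + 3*-133573 + 4*51745 + -1*-379370 = 15525
  c_2 = -2*-85053 + -2*-133573 + -1*51745 + 1*-379370 = 6137
  c_3 = 10*-85053 + 20*-133573 + 39*51745 + -4*-379370 = 13545
  c_4 = 5*-85053 + 11*-133573 + 22*51745 + -2*-379370 = 2562
Base-7 expansion of each c_i:
  c_1 = 15525 = 6·7^0 + 5·7^1 + 1·7^2 + 3·7^3 + 6·7^4
  c_2 = 6137 = 5·7^0 + 1·7^1 + 6·7^2 + 3·7^3 + 2·7^4
  c_3 = 13545 = 0·7^0 + 3·7^1 + 3·7^2 + 4·7^3 + 5·7^4
  c_4 = 2562 = 0·7^0 + 2·7^1 + 3·7^2 + 0·7^3 + 1·7^4
p-restricted factor λ_0 = (6, 5, 0, 0)
p-restricted factor λ_1 = (5, 1, 3, 2)
p-restricted factor λ_2 = (1, 6, 3, 3)
p-restricted factor λ_3 = (3, 3, 4, 0)
p-restricted factor λ_4 = (6, 2, 5, 1)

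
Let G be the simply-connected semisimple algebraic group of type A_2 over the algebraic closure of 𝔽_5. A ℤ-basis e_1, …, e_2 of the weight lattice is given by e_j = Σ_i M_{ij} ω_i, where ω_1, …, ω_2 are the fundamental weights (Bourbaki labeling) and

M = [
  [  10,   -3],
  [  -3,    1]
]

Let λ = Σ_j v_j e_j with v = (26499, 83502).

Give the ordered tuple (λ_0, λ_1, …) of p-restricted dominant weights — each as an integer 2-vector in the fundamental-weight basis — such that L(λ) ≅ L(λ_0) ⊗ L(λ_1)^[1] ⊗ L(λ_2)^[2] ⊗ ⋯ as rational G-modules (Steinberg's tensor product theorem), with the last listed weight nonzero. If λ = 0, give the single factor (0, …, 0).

Converting to the ω-basis (c_i = row i of M dotted with v = (26499, 83502)):
  c_1 = 10·26499 + (-3)·(83502) = 14484
  c_2 = (-3)·(26499) + 1·83502 = 4005
Expand coordinatewise in base 5:
  c_1 = 14484 = 4·5^0 + 1·5^1 + 4·5^2 + 0·5^3 + 3·5^4 + 4·5^5
  c_2 = 4005 = 0·5^0 + 1·5^1 + 0·5^2 + 2·5^3 + 1·5^4 + 1·5^5
λ_0 = (4, 0)
λ_1 = (1, 1)
λ_2 = (4, 0)
λ_3 = (0, 2)
λ_4 = (3, 1)
λ_5 = (4, 1)

((4, 0), (1, 1), (4, 0), (0, 2), (3, 1), (4, 1))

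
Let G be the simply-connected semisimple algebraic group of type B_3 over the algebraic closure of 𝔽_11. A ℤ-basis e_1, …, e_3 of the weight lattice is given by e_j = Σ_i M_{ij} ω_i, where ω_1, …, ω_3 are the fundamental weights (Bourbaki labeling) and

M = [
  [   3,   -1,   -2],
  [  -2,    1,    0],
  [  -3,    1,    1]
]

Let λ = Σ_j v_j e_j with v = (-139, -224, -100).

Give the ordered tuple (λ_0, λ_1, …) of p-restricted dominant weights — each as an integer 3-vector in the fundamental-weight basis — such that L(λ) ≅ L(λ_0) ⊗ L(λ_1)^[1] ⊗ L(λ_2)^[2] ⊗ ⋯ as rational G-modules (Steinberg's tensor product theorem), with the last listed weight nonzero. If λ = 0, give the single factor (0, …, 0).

((7, 10, 5), (0, 4, 8))

Compute c_i = Σ_j M_{ij} v_j with v = (-139, -224, -100):
  c_1 = 3*-139 + -1*-224 + -2*-100 = 7
  c_2 = -2*-139 + 1*-224 + 0*-100 = 54
  c_3 = -3*-139 + 1*-224 + 1*-100 = 93
Base-11 expansion of each c_i:
  c_1 = 7 = 7·11^0
  c_2 = 54 = 10·11^0 + 4·11^1
  c_3 = 93 = 5·11^0 + 8·11^1
λ_0 = (7, 10, 5)
λ_1 = (0, 4, 8)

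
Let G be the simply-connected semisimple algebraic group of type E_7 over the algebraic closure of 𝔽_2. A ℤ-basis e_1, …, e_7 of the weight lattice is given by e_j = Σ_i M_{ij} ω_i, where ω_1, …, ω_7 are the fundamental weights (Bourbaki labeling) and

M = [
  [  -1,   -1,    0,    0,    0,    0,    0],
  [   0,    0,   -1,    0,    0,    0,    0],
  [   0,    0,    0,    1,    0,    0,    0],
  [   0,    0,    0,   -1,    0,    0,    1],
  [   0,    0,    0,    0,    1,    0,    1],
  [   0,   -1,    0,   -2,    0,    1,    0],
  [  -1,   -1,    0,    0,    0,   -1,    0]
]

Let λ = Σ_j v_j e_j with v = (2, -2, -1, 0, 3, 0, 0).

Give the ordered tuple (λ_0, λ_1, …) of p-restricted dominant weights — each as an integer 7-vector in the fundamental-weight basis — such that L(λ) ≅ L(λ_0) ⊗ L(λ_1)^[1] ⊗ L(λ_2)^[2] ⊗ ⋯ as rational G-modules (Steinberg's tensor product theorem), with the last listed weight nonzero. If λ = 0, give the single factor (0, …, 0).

Converting to the ω-basis (c_i = row i of M dotted with v = (2, -2, -1, 0, 3, 0, 0)):
  c_1 = -1*2 + -1*-2 + 0*-1 + 0*0 + 0*3 + 0*0 + 0*0 = 0
  c_2 = 0*2 + 0*-2 + -1*-1 + 0*0 + 0*3 + 0*0 + 0*0 = 1
  c_3 = 0*2 + 0*-2 + 0*-1 + 1*0 + 0*3 + 0*0 + 0*0 = 0
  c_4 = 0*2 + 0*-2 + 0*-1 + -1*0 + 0*3 + 0*0 + 1*0 = 0
  c_5 = 0*2 + 0*-2 + 0*-1 + 0*0 + 1*3 + 0*0 + 1*0 = 3
  c_6 = 0*2 + -1*-2 + 0*-1 + -2*0 + 0*3 + 1*0 + 0*0 = 2
  c_7 = -1*2 + -1*-2 + 0*-1 + 0*0 + 0*3 + -1*0 + 0*0 = 0
Writing each c_i in base p = 2:
  c_1 = 0
  c_2 = 1 = 1·2^0
  c_3 = 0
  c_4 = 0
  c_5 = 3 = 1·2^0 + 1·2^1
  c_6 = 2 = 0·2^0 + 1·2^1
  c_7 = 0
p-restricted factor λ_0 = (0, 1, 0, 0, 1, 0, 0)
p-restricted factor λ_1 = (0, 0, 0, 0, 1, 1, 0)

((0, 1, 0, 0, 1, 0, 0), (0, 0, 0, 0, 1, 1, 0))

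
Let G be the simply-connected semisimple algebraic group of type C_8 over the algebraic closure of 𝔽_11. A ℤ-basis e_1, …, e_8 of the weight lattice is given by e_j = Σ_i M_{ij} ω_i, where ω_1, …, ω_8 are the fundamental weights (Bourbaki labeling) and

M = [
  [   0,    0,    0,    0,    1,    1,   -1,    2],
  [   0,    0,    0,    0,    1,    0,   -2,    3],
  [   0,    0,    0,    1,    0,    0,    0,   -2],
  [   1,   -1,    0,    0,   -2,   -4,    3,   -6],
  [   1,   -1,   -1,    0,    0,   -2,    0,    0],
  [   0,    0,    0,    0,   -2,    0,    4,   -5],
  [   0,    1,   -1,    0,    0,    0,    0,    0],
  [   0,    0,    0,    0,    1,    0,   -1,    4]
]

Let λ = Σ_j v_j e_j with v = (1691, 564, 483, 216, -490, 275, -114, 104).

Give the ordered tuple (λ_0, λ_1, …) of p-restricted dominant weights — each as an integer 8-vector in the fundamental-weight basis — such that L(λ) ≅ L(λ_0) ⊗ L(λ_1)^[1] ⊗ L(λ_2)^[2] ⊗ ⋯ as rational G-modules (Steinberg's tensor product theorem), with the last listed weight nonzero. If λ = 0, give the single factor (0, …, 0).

In the fundamental-weight basis, λ has coordinates c = M·v (v = (1691, 564, 483, 216, -490, 275, -114, 104)):
  c_1 = 0*1691 + 0*564 + 0*483 + 0*216 + 1*-490 + 1*275 + -1*-114 + 2*104 = 107
  c_2 = 0*1691 + 0*564 + 0*483 + 0*216 + 1*-490 + 0*275 + -2*-114 + 3*104 = 50
  c_3 = 0*1691 + 0*564 + 0*483 + 1*216 + 0*-490 + 0*275 + 0*-114 + -2*104 = 8
  c_4 = 1*1691 + -1*564 + 0*483 + 0*216 + -2*-490 + -4*275 + 3*-114 + -6*104 = 41
  c_5 = 1*1691 + -1*564 + -1*483 + 0*216 + 0*-490 + -2*275 + 0*-114 + 0*104 = 94
  c_6 = 0*1691 + 0*564 + 0*483 + 0*216 + -2*-490 + 0*275 + 4*-114 + -5*104 = 4
  c_7 = 0*1691 + 1*564 + -1*483 + 0*216 + 0*-490 + 0*275 + 0*-114 + 0*104 = 81
  c_8 = 0*1691 + 0*564 + 0*483 + 0*216 + 1*-490 + 0*275 + -1*-114 + 4*104 = 40
Writing each c_i in base p = 11:
  c_1 = 107 = 8·11^0 + 9·11^1
  c_2 = 50 = 6·11^0 + 4·11^1
  c_3 = 8 = 8·11^0
  c_4 = 41 = 8·11^0 + 3·11^1
  c_5 = 94 = 6·11^0 + 8·11^1
  c_6 = 4 = 4·11^0
  c_7 = 81 = 4·11^0 + 7·11^1
  c_8 = 40 = 7·11^0 + 3·11^1
Factor λ_0 = (8, 6, 8, 8, 6, 4, 4, 7)
Factor λ_1 = (9, 4, 0, 3, 8, 0, 7, 3)

((8, 6, 8, 8, 6, 4, 4, 7), (9, 4, 0, 3, 8, 0, 7, 3))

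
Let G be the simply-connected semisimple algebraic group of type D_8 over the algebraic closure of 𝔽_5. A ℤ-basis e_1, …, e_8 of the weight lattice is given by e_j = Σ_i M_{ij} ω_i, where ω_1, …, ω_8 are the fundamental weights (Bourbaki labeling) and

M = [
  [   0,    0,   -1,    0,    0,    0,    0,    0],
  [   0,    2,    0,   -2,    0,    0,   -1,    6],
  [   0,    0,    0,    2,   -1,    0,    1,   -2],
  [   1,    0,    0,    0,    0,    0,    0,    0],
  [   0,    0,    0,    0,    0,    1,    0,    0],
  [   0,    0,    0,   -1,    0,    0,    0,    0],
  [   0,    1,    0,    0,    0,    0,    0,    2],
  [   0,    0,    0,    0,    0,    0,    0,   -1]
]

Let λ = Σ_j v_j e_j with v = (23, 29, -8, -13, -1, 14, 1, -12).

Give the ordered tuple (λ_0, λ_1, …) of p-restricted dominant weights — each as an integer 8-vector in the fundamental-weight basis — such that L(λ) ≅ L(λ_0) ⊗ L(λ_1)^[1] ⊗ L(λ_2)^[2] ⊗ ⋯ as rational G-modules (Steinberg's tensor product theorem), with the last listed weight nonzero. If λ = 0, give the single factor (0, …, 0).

((3, 1, 0, 3, 4, 3, 0, 2), (1, 2, 0, 4, 2, 2, 1, 2))

ω-coordinates c = M·v, v = (23, 29, -8, -13, -1, 14, 1, -12):
  c_1 = (0)·(23) + (0)·(29) + (-1)·(-8) + (0)·(-13) + (0)·(-1) + (0)·(14) + (0)·(1) + (0)·(-12) = 8
  c_2 = (0)·(23) + (2)·(29) + (0)·(-8) + (-2)·(-13) + (0)·(-1) + (0)·(14) + (-1)·(1) + (6)·(-12) = 11
  c_3 = (0)·(23) + (0)·(29) + (0)·(-8) + (2)·(-13) + (-1)·(-1) + (0)·(14) + (1)·(1) + (-2)·(-12) = 0
  c_4 = (1)·(23) + (0)·(29) + (0)·(-8) + (0)·(-13) + (0)·(-1) + (0)·(14) + (0)·(1) + (0)·(-12) = 23
  c_5 = (0)·(23) + (0)·(29) + (0)·(-8) + (0)·(-13) + (0)·(-1) + (1)·(14) + (0)·(1) + (0)·(-12) = 14
  c_6 = (0)·(23) + (0)·(29) + (0)·(-8) + (-1)·(-13) + (0)·(-1) + (0)·(14) + (0)·(1) + (0)·(-12) = 13
  c_7 = (0)·(23) + (1)·(29) + (0)·(-8) + (0)·(-13) + (0)·(-1) + (0)·(14) + (0)·(1) + (2)·(-12) = 5
  c_8 = (0)·(23) + (0)·(29) + (0)·(-8) + (0)·(-13) + (0)·(-1) + (0)·(14) + (0)·(1) + (-1)·(-12) = 12
p = 5; digits c_i = Σ_j d_{ij}·5^j, 0 ≤ d_{ij} < 5:
  c_1 = 8 = 3·5^0 + 1·5^1
  c_2 = 11 = 1·5^0 + 2·5^1
  c_3 = 0
  c_4 = 23 = 3·5^0 + 4·5^1
  c_5 = 14 = 4·5^0 + 2·5^1
  c_6 = 13 = 3·5^0 + 2·5^1
  c_7 = 5 = 0·5^0 + 1·5^1
  c_8 = 12 = 2·5^0 + 2·5^1
λ_0 = (3, 1, 0, 3, 4, 3, 0, 2)
λ_1 = (1, 2, 0, 4, 2, 2, 1, 2)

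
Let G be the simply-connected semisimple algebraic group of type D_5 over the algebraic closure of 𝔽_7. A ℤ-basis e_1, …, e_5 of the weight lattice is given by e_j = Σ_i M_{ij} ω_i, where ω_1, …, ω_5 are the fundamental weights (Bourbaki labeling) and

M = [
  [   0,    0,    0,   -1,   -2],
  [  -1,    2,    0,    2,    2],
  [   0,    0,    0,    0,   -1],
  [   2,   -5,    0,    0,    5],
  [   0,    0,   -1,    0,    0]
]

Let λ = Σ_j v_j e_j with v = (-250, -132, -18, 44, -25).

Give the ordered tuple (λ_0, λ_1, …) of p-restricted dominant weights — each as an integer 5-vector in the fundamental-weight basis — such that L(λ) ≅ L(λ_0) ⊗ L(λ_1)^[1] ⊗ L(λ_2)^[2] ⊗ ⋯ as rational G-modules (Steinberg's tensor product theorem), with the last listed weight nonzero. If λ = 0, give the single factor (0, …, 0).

Change of basis e → ω: c = M·v where v = (-250, -132, -18, 44, -25):
  c_1 = (0)·(-250) + (0)·(-132) + (0)·(-18) + (-1)·(44) + (-2)·(-25) = 6
  c_2 = (-1)·(-250) + (2)·(-132) + (0)·(-18) + 2·44 + (2)·(-25) = 24
  c_3 = (0)·(-250) + (0)·(-132) + (0)·(-18) + 0·44 + (-1)·(-25) = 25
  c_4 = (2)·(-250) + (-5)·(-132) + (0)·(-18) + 0·44 + (5)·(-25) = 35
  c_5 = (0)·(-250) + (0)·(-132) + (-1)·(-18) + 0·44 + (0)·(-25) = 18
Expand coordinatewise in base 7:
  c_1 = 6 = 6·7^0
  c_2 = 24 = 3·7^0 + 3·7^1
  c_3 = 25 = 4·7^0 + 3·7^1
  c_4 = 35 = 0·7^0 + 5·7^1
  c_5 = 18 = 4·7^0 + 2·7^1
p-restricted factor λ_0 = (6, 3, 4, 0, 4)
p-restricted factor λ_1 = (0, 3, 3, 5, 2)

((6, 3, 4, 0, 4), (0, 3, 3, 5, 2))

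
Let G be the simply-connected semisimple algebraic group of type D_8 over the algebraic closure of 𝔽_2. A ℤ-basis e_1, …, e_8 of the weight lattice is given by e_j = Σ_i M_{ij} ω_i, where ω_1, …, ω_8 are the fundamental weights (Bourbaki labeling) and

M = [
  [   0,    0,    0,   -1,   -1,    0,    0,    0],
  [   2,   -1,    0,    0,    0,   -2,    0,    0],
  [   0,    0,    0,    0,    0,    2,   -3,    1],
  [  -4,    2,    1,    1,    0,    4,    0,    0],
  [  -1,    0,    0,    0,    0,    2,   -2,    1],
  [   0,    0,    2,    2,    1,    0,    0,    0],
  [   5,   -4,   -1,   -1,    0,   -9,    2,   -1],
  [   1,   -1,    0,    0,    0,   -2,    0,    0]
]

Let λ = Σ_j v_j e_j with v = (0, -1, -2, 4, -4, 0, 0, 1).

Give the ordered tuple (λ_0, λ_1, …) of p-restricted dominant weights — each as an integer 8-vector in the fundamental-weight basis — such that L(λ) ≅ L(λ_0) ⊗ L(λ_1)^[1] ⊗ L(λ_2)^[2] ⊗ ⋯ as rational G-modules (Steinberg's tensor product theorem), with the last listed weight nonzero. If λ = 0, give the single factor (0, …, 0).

((0, 1, 1, 0, 1, 0, 1, 1),)

Compute c_i = Σ_j M_{ij} v_j with v = (0, -1, -2, 4, -4, 0, 0, 1):
  c_1 = 0*0 + 0*-1 + 0*-2 + -1*4 + -1*-4 + 0*0 + 0*0 + 0*1 = 0
  c_2 = 2*0 + -1*-1 + 0*-2 + 0*4 + 0*-4 + -2*0 + 0*0 + 0*1 = 1
  c_3 = 0*0 + 0*-1 + 0*-2 + 0*4 + 0*-4 + 2*0 + -3*0 + 1*1 = 1
  c_4 = -4*0 + 2*-1 + 1*-2 + 1*4 + 0*-4 + 4*0 + 0*0 + 0*1 = 0
  c_5 = -1*0 + 0*-1 + 0*-2 + 0*4 + 0*-4 + 2*0 + -2*0 + 1*1 = 1
  c_6 = 0*0 + 0*-1 + 2*-2 + 2*4 + 1*-4 + 0*0 + 0*0 + 0*1 = 0
  c_7 = 5*0 + -4*-1 + -1*-2 + -1*4 + 0*-4 + -9*0 + 2*0 + -1*1 = 1
  c_8 = 1*0 + -1*-1 + 0*-2 + 0*4 + 0*-4 + -2*0 + 0*0 + 0*1 = 1
p = 2; digits c_i = Σ_j d_{ij}·2^j, 0 ≤ d_{ij} < 2:
  c_1 = 0
  c_2 = 1 = 1·2^0
  c_3 = 1 = 1·2^0
  c_4 = 0
  c_5 = 1 = 1·2^0
  c_6 = 0
  c_7 = 1 = 1·2^0
  c_8 = 1 = 1·2^0
λ_0 = (0, 1, 1, 0, 1, 0, 1, 1)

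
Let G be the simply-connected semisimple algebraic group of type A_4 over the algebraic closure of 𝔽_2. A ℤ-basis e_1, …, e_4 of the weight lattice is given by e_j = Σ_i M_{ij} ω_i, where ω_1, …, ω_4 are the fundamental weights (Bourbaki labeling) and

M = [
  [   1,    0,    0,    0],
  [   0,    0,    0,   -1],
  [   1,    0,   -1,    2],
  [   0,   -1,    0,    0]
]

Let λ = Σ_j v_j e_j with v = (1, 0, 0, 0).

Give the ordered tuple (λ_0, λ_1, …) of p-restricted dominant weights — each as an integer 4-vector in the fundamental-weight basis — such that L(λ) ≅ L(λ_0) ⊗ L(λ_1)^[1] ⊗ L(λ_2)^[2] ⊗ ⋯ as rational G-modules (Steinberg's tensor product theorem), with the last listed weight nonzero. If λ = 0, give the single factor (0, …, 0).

ω-coordinates c = M·v, v = (1, 0, 0, 0):
  c_1 = 1·1 + 0·0 + 0·0 + 0·0 = 1
  c_2 = 0·1 + 0·0 + 0·0 + (-1)·(0) = 0
  c_3 = 1·1 + 0·0 + (-1)·(0) + 2·0 = 1
  c_4 = 0·1 + (-1)·(0) + 0·0 + 0·0 = 0
Writing each c_i in base p = 2:
  c_1 = 1 = 1·2^0
  c_2 = 0
  c_3 = 1 = 1·2^0
  c_4 = 0
λ_0 = (1, 0, 1, 0)

((1, 0, 1, 0),)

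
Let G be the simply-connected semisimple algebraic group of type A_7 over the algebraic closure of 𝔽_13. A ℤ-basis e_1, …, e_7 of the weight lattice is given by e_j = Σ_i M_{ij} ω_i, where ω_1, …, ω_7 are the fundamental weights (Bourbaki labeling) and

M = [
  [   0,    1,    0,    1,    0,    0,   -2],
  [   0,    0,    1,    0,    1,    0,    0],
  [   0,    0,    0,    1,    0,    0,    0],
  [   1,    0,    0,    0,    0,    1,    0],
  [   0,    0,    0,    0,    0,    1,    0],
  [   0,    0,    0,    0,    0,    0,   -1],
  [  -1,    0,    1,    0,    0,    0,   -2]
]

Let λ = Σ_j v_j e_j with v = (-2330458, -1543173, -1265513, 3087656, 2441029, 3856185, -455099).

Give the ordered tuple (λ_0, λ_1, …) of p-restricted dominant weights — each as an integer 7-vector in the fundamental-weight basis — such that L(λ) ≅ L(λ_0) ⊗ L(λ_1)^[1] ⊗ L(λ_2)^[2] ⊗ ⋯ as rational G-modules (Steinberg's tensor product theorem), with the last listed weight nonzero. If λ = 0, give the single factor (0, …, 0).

((8, 4, 0, 8, 8, 8, 1), (9, 9, 2, 12, 8, 11, 3), (3, 0, 5, 5, 2, 1, 0), (12, 2, 1, 5, 0, 12, 2), (7, 2, 4, 1, 5, 2, 4), (6, 3, 8, 4, 10, 1, 5))

ω-coordinates c = M·v, v = (-2330458, -1543173, -1265513, 3087656, 2441029, 3856185, -455099):
  c_1 = (0)·(-2330458) + (1)·(-1543173) + (0)·(-1265513) + (1)·(3087656) + (0)·(2441029) + (0)·(3856185) + (-2)·(-455099) = 2454681
  c_2 = (0)·(-2330458) + (0)·(-1543173) + (1)·(-1265513) + (0)·(3087656) + (1)·(2441029) + (0)·(3856185) + (0)·(-455099) = 1175516
  c_3 = (0)·(-2330458) + (0)·(-1543173) + (0)·(-1265513) + (1)·(3087656) + (0)·(2441029) + (0)·(3856185) + (0)·(-455099) = 3087656
  c_4 = (1)·(-2330458) + (0)·(-1543173) + (0)·(-1265513) + (0)·(3087656) + (0)·(2441029) + (1)·(3856185) + (0)·(-455099) = 1525727
  c_5 = (0)·(-2330458) + (0)·(-1543173) + (0)·(-1265513) + (0)·(3087656) + (0)·(2441029) + (1)·(3856185) + (0)·(-455099) = 3856185
  c_6 = (0)·(-2330458) + (0)·(-1543173) + (0)·(-1265513) + (0)·(3087656) + (0)·(2441029) + (0)·(3856185) + (-1)·(-455099) = 455099
  c_7 = (-1)·(-2330458) + (0)·(-1543173) + (1)·(-1265513) + (0)·(3087656) + (0)·(2441029) + (0)·(3856185) + (-2)·(-455099) = 1975143
Base-13 expansion of each c_i:
  c_1 = 2454681 = 8·13^0 + 9·13^1 + 3·13^2 + 12·13^3 + 7·13^4 + 6·13^5
  c_2 = 1175516 = 4·13^0 + 9·13^1 + 0·13^2 + 2·13^3 + 2·13^4 + 3·13^5
  c_3 = 3087656 = 0·13^0 + 2·13^1 + 5·13^2 + 1·13^3 + 4·13^4 + 8·13^5
  c_4 = 1525727 = 8·13^0 + 12·13^1 + 5·13^2 + 5·13^3 + 1·13^4 + 4·13^5
  c_5 = 3856185 = 8·13^0 + 8·13^1 + 2·13^2 + 0·13^3 + 5·13^4 + 10·13^5
  c_6 = 455099 = 8·13^0 + 11·13^1 + 1·13^2 + 12·13^3 + 2·13^4 + 1·13^5
  c_7 = 1975143 = 1·13^0 + 3·13^1 + 0·13^2 + 2·13^3 + 4·13^4 + 5·13^5
Factor λ_0 = (8, 4, 0, 8, 8, 8, 1)
Factor λ_1 = (9, 9, 2, 12, 8, 11, 3)
Factor λ_2 = (3, 0, 5, 5, 2, 1, 0)
Factor λ_3 = (12, 2, 1, 5, 0, 12, 2)
Factor λ_4 = (7, 2, 4, 1, 5, 2, 4)
Factor λ_5 = (6, 3, 8, 4, 10, 1, 5)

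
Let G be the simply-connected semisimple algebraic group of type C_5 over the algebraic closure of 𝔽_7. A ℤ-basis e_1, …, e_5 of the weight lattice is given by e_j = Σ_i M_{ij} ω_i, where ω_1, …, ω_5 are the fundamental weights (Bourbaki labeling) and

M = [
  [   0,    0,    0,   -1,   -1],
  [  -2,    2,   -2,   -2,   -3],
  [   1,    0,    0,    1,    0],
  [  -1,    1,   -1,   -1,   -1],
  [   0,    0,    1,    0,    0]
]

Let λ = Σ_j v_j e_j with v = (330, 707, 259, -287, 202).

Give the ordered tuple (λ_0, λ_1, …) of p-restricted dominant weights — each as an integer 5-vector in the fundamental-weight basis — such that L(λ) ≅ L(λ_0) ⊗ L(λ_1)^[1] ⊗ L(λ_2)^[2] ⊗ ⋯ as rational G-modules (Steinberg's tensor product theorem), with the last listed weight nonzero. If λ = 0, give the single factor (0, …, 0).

((1, 1, 1, 0, 0), (5, 1, 6, 1, 2), (1, 4, 0, 4, 5))

ω-coordinates c = M·v, v = (330, 707, 259, -287, 202):
  c_1 = (0)·(330) + (0)·(707) + (0)·(259) + (-1)·(-287) + (-1)·(202) = 85
  c_2 = (-2)·(330) + (2)·(707) + (-2)·(259) + (-2)·(-287) + (-3)·(202) = 204
  c_3 = (1)·(330) + (0)·(707) + (0)·(259) + (1)·(-287) + (0)·(202) = 43
  c_4 = (-1)·(330) + (1)·(707) + (-1)·(259) + (-1)·(-287) + (-1)·(202) = 203
  c_5 = (0)·(330) + (0)·(707) + (1)·(259) + (0)·(-287) + (0)·(202) = 259
Expand coordinatewise in base 7:
  c_1 = 85 = 1·7^0 + 5·7^1 + 1·7^2
  c_2 = 204 = 1·7^0 + 1·7^1 + 4·7^2
  c_3 = 43 = 1·7^0 + 6·7^1
  c_4 = 203 = 0·7^0 + 1·7^1 + 4·7^2
  c_5 = 259 = 0·7^0 + 2·7^1 + 5·7^2
p-restricted factor λ_0 = (1, 1, 1, 0, 0)
p-restricted factor λ_1 = (5, 1, 6, 1, 2)
p-restricted factor λ_2 = (1, 4, 0, 4, 5)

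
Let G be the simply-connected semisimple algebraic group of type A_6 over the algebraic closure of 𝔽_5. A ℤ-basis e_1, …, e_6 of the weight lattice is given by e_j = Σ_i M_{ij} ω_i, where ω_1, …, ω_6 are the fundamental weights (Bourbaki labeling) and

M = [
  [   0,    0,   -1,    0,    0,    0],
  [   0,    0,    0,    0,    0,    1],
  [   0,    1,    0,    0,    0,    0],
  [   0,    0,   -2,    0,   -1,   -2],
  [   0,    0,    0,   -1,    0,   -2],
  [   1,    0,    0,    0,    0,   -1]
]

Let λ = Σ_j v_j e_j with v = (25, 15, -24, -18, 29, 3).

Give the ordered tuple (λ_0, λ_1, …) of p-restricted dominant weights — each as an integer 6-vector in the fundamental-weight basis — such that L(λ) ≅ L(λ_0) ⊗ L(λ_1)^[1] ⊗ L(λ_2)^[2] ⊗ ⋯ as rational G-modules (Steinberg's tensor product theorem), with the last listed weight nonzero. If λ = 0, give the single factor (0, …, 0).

Change of basis e → ω: c = M·v where v = (25, 15, -24, -18, 29, 3):
  c_1 = 0·25 + 0·15 + (-1)·(-24) + (0)·(-18) + 0·29 + 0·3 = 24
  c_2 = 0·25 + 0·15 + (0)·(-24) + (0)·(-18) + 0·29 + 1·3 = 3
  c_3 = 0·25 + 1·15 + (0)·(-24) + (0)·(-18) + 0·29 + 0·3 = 15
  c_4 = 0·25 + 0·15 + (-2)·(-24) + (0)·(-18) + (-1)·(29) + (-2)·(3) = 13
  c_5 = 0·25 + 0·15 + (0)·(-24) + (-1)·(-18) + 0·29 + (-2)·(3) = 12
  c_6 = 1·25 + 0·15 + (0)·(-24) + (0)·(-18) + 0·29 + (-1)·(3) = 22
Writing each c_i in base p = 5:
  c_1 = 24 = 4·5^0 + 4·5^1
  c_2 = 3 = 3·5^0
  c_3 = 15 = 0·5^0 + 3·5^1
  c_4 = 13 = 3·5^0 + 2·5^1
  c_5 = 12 = 2·5^0 + 2·5^1
  c_6 = 22 = 2·5^0 + 4·5^1
p-restricted factor λ_0 = (4, 3, 0, 3, 2, 2)
p-restricted factor λ_1 = (4, 0, 3, 2, 2, 4)

((4, 3, 0, 3, 2, 2), (4, 0, 3, 2, 2, 4))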